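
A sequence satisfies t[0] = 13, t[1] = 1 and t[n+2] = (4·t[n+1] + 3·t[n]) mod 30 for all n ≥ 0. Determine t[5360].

Listing terms: t[0] = 13, t[1] = 1, t[2] = 13, t[3] = 25, t[4] = 19, t[5] = 1, t[6] = 1, t[7] = 7, t[8] = 1, t[9] = 25, t[10] = 13, t[11] = 7, t[12] = 7, t[13] = 19, t[14] = 7, t[15] = 25, t[16] = 1, t[17] = 19, t[18] = 19, t[19] = 13, t[20] = 19, t[21] = 25, t[22] = 7, t[23] = 13, t[24] = 13, t[25] = 1.
Since (t[24], t[25]) = (t[0], t[1]) = (13, 1) (two consecutive terms determine the rest), the sequence is periodic with period 24.
(5360 - 0) mod 24 = 8, so t[5360] = t[8] = 1.

1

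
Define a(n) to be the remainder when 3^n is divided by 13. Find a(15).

We have a(0) = 1,  a(1) = 3,  a(2) = 9,  a(3) = 1.
Since a(3) = a(0) = 1, the sequence is periodic with period 3.
(15 - 0) mod 3 = 0, so a(15) = a(0) = 1.

1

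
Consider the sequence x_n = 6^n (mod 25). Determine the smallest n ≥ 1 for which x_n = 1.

x_0 = 1, x_1 = 6, x_2 = 11, x_3 = 16, x_4 = 21, x_5 = 1.
The sequence repeats with period 5.
The value 1 next appears (with n ≥ 1) at x_5.

5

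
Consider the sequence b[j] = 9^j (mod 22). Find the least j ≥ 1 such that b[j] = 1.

b[0] = 1,  b[1] = 9,  b[2] = 15,  b[3] = 3,  b[4] = 5,  b[5] = 1.
The sequence repeats with period 5.
The value 1 next appears (with j ≥ 1) at b[5].

5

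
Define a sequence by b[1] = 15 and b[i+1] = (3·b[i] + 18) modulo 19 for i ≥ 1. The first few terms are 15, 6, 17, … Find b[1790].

1

b[1] = 15; b[2] = 6; b[3] = 17; b[4] = 12; b[5] = 16; b[6] = 9; b[7] = 7; b[8] = 1; b[9] = 2; b[10] = 5; b[11] = 14; b[12] = 3; b[13] = 8; b[14] = 4; b[15] = 11; b[16] = 13; b[17] = 0; b[18] = 18; b[19] = 15.
Since b[19] = b[1] = 15, the sequence is periodic with period 18.
So b[1790] = b[1 + ((1790-1) mod 18)] = b[8] = 1.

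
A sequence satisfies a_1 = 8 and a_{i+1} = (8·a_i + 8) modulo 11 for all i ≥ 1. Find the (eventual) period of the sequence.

Computing terms: a_1 = 8; a_2 = 6; a_3 = 1; a_4 = 5; a_5 = 4; a_6 = 7; a_7 = 9; a_8 = 3; a_9 = 10; a_{10} = 0; a_{11} = 8.
The sequence repeats with period 10.

10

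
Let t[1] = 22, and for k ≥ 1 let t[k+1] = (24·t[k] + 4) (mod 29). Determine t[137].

Listing terms: t[1] = 22, t[2] = 10, t[3] = 12, t[4] = 2, t[5] = 23, t[6] = 5, t[7] = 8, t[8] = 22.
The sequence repeats with period 7.
So t[137] = t[1 + ((137-1) mod 7)] = t[4] = 2.

2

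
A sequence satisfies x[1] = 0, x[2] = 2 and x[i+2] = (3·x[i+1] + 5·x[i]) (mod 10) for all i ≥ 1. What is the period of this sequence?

4

x[1] = 0, x[2] = 2, x[3] = 6, x[4] = 8, x[5] = 4, x[6] = 2, x[7] = 6.
Since (x[6], x[7]) = (x[2], x[3]) = (2, 6) (two consecutive terms determine the rest), the sequence is eventually periodic: after a pre-period of length 1 it cycles with period 4.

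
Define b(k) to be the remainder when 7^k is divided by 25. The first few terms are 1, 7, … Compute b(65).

b(0) = 1,  b(1) = 7,  b(2) = 24,  b(3) = 18,  b(4) = 1.
The sequence repeats with period 4.
So b(65) = b(0 + ((65-0) mod 4)) = b(1) = 7.

7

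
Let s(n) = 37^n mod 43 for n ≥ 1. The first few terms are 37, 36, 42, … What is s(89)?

We have s(1) = 37,  s(2) = 36,  s(3) = 42,  s(4) = 6,  s(5) = 7,  s(6) = 1,  s(7) = 37.
The sequence repeats with period 6.
So s(89) = s(1 + ((89-1) mod 6)) = s(5) = 7.

7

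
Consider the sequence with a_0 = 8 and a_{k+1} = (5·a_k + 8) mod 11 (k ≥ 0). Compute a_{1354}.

0

Listing terms: a_0 = 8,  a_1 = 4,  a_2 = 6,  a_3 = 5,  a_4 = 0,  a_5 = 8.
Since a_5 = a_0 = 8, the sequence is periodic with period 5.
(1354 - 0) mod 5 = 4, so a_{1354} = a_4 = 0.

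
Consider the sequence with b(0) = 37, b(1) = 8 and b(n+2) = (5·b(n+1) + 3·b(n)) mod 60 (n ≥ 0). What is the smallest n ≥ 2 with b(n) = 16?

10

We have b(0) = 37; b(1) = 8; b(2) = 31; b(3) = 59; b(4) = 28; b(5) = 17; b(6) = 49; b(7) = 56; b(8) = 7; b(9) = 23; b(10) = 16; b(11) = 29; b(12) = 13; b(13) = 32; b(14) = 19; b(15) = 11; b(16) = 52; b(17) = 53; b(18) = 1; b(19) = 44; b(20) = 43; b(21) = 47; b(22) = 4; b(23) = 41; b(24) = 37; b(25) = 8.
The sequence repeats with period 24.
The value 16 first appears (with n ≥ 2) at b(10).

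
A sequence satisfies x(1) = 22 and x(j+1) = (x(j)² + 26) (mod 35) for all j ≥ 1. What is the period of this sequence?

Listing terms: x(1) = 22,  x(2) = 20,  x(3) = 6,  x(4) = 27,  x(5) = 20.
Since x(5) = x(2) = 20, the sequence is eventually periodic: after a pre-period of length 1 it cycles with period 3.

3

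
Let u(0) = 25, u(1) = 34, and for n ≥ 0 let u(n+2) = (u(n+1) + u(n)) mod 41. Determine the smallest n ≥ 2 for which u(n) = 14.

8

Computing terms: u(0) = 25; u(1) = 34; u(2) = 18; u(3) = 11; u(4) = 29; u(5) = 40; u(6) = 28; u(7) = 27; u(8) = 14; u(9) = 0; u(10) = 14; u(11) = 14; u(12) = 28; u(13) = 1; u(14) = 29; u(15) = 30; u(16) = 18; u(17) = 7; u(18) = 25; u(19) = 32; u(20) = 16; u(21) = 7; u(22) = 23; u(23) = 30; u(24) = 12; u(25) = 1; u(26) = 13; u(27) = 14; u(28) = 27; u(29) = 0; u(30) = 27; u(31) = 27; u(32) = 13; u(33) = 40; u(34) = 12; u(35) = 11; u(36) = 23; u(37) = 34; u(38) = 16; u(39) = 9; u(40) = 25; u(41) = 34.
The sequence repeats with period 40.
The value 14 first appears (with n ≥ 2) at u(8).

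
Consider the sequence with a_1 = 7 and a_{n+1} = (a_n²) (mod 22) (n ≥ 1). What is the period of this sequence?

Computing terms: a_1 = 7,  a_2 = 5,  a_3 = 3,  a_4 = 9,  a_5 = 15,  a_6 = 5.
Since a_6 = a_2 = 5, the sequence is eventually periodic: after a pre-period of length 1 it cycles with period 4.

4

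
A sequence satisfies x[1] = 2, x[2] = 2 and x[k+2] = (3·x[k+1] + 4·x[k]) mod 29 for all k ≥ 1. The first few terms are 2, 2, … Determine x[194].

x[1] = 2,  x[2] = 2,  x[3] = 14,  x[4] = 21,  x[5] = 3,  x[6] = 6,  x[7] = 1,  x[8] = 27,  x[9] = 27,  x[10] = 15,  x[11] = 8,  x[12] = 26,  x[13] = 23,  x[14] = 28,  x[15] = 2,  x[16] = 2.
Since (x[15], x[16]) = (x[1], x[2]) = (2, 2) (two consecutive terms determine the rest), the sequence is periodic with period 14.
So x[194] = x[1 + ((194-1) mod 14)] = x[12] = 26.

26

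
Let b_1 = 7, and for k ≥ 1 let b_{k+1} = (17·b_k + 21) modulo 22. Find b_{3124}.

6

Listing terms: b_1 = 7; b_2 = 8; b_3 = 3; b_4 = 6; b_5 = 13; b_6 = 0; b_7 = 21; b_8 = 4; b_9 = 1; b_{10} = 16; b_{11} = 7.
Since b_{11} = b_1 = 7, the sequence is periodic with period 10.
So b_{3124} = b_{1 + ((3124-1) mod 10)} = b_4 = 6.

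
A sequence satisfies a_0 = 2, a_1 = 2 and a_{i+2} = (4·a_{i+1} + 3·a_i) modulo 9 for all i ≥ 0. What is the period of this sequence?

3

Listing terms: a_0 = 2, a_1 = 2, a_2 = 5, a_3 = 8, a_4 = 2, a_5 = 5.
Since (a_4, a_5) = (a_1, a_2) = (2, 5) (two consecutive terms determine the rest), the sequence is eventually periodic: after a pre-period of length 1 it cycles with period 3.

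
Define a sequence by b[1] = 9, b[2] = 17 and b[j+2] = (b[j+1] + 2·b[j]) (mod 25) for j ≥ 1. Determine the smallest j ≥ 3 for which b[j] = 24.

12

Computing terms: b[1] = 9,  b[2] = 17,  b[3] = 10,  b[4] = 19,  b[5] = 14,  b[6] = 2,  b[7] = 5,  b[8] = 9,  b[9] = 19,  b[10] = 12,  b[11] = 0,  b[12] = 24,  b[13] = 24,  b[14] = 22,  b[15] = 20,  b[16] = 14,  b[17] = 4,  b[18] = 7,  b[19] = 15,  b[20] = 4,  b[21] = 9,  b[22] = 17.
Since (b[21], b[22]) = (b[1], b[2]) = (9, 17) (two consecutive terms determine the rest), the sequence is periodic with period 20.
The value 24 first appears (with j ≥ 3) at b[12].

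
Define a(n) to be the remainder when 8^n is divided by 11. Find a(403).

6

Computing terms: a(0) = 1, a(1) = 8, a(2) = 9, a(3) = 6, a(4) = 4, a(5) = 10, a(6) = 3, a(7) = 2, a(8) = 5, a(9) = 7, a(10) = 1.
Since a(10) = a(0) = 1, the sequence is periodic with period 10.
(403 - 0) mod 10 = 3, so a(403) = a(3) = 6.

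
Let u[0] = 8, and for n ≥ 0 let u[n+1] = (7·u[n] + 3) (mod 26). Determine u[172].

Listing terms: u[0] = 8,  u[1] = 7,  u[2] = 0,  u[3] = 3,  u[4] = 24,  u[5] = 15,  u[6] = 4,  u[7] = 5,  u[8] = 12,  u[9] = 9,  u[10] = 14,  u[11] = 23,  u[12] = 8.
Since u[12] = u[0] = 8, the sequence is periodic with period 12.
(172 - 0) mod 12 = 4, so u[172] = u[4] = 24.

24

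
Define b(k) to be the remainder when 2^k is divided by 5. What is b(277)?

Computing terms: b(0) = 1, b(1) = 2, b(2) = 4, b(3) = 3, b(4) = 1.
Since b(4) = b(0) = 1, the sequence is periodic with period 4.
(277 - 0) mod 4 = 1, so b(277) = b(1) = 2.

2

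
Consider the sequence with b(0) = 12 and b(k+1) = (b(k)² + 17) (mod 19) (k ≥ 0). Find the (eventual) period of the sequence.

3

b(0) = 12,  b(1) = 9,  b(2) = 3,  b(3) = 7,  b(4) = 9.
Since b(4) = b(1) = 9, the sequence is eventually periodic: after a pre-period of length 1 it cycles with period 3.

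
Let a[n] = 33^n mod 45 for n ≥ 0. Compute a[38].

Computing terms: a[0] = 1,  a[1] = 33,  a[2] = 9,  a[3] = 27,  a[4] = 36,  a[5] = 18,  a[6] = 9.
Since a[6] = a[2] = 9, the sequence is eventually periodic: after a pre-period of length 2 it cycles with period 4.
For n ≥ 2, a[n] depends only on (n - 2) mod 4. (38 - 2) mod 4 = 0, so a[38] = a[2] = 9.

9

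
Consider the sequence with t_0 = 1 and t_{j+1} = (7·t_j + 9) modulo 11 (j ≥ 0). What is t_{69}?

2

Listing terms: t_0 = 1, t_1 = 5, t_2 = 0, t_3 = 9, t_4 = 6, t_5 = 7, t_6 = 3, t_7 = 8, t_8 = 10, t_9 = 2, t_{10} = 1.
The sequence repeats with period 10.
(69 - 0) mod 10 = 9, so t_{69} = t_9 = 2.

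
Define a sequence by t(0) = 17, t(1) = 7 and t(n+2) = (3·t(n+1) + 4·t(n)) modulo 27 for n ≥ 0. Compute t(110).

t(0) = 17; t(1) = 7; t(2) = 8; t(3) = 25; t(4) = 26; t(5) = 16; t(6) = 17; t(7) = 7.
Since (t(6), t(7)) = (t(0), t(1)) = (17, 7) (two consecutive terms determine the rest), the sequence is periodic with period 6.
(110 - 0) mod 6 = 2, so t(110) = t(2) = 8.

8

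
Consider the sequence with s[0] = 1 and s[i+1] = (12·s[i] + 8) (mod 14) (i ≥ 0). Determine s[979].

We have s[0] = 1, s[1] = 6, s[2] = 10, s[3] = 2, s[4] = 4, s[5] = 0, s[6] = 8, s[7] = 6.
Since s[7] = s[1] = 6, the sequence is eventually periodic: after a pre-period of length 1 it cycles with period 6.
For i ≥ 1, s[i] depends only on (i - 1) mod 6. (979 - 1) mod 6 = 0, so s[979] = s[1] = 6.

6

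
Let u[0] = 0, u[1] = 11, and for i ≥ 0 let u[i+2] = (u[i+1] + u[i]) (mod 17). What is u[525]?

12

We have u[0] = 0,  u[1] = 11,  u[2] = 11,  u[3] = 5,  u[4] = 16,  u[5] = 4,  u[6] = 3,  u[7] = 7,  u[8] = 10,  u[9] = 0,  u[10] = 10,  u[11] = 10,  u[12] = 3,  u[13] = 13,  u[14] = 16,  u[15] = 12,  u[16] = 11,  u[17] = 6,  u[18] = 0,  u[19] = 6,  u[20] = 6,  u[21] = 12,  u[22] = 1,  u[23] = 13,  u[24] = 14,  u[25] = 10,  u[26] = 7,  u[27] = 0,  u[28] = 7,  u[29] = 7,  u[30] = 14,  u[31] = 4,  u[32] = 1,  u[33] = 5,  u[34] = 6,  u[35] = 11,  u[36] = 0,  u[37] = 11.
The sequence repeats with period 36.
So u[525] = u[0 + ((525-0) mod 36)] = u[21] = 12.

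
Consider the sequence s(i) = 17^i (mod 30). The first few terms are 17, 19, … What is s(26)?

19

We have s(1) = 17,  s(2) = 19,  s(3) = 23,  s(4) = 1,  s(5) = 17.
The sequence repeats with period 4.
(26 - 1) mod 4 = 1, so s(26) = s(2) = 19.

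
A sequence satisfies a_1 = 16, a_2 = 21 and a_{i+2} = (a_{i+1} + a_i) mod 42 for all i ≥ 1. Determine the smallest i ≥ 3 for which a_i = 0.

10

We have a_1 = 16, a_2 = 21, a_3 = 37, a_4 = 16, a_5 = 11, a_6 = 27, a_7 = 38, a_8 = 23, a_9 = 19, a_{10} = 0, a_{11} = 19, a_{12} = 19, a_{13} = 38, a_{14} = 15, a_{15} = 11, a_{16} = 26, a_{17} = 37, a_{18} = 21, a_{19} = 16, a_{20} = 37, a_{21} = 11, a_{22} = 6, a_{23} = 17, a_{24} = 23, a_{25} = 40, a_{26} = 21, a_{27} = 19, a_{28} = 40, a_{29} = 17, a_{30} = 15, a_{31} = 32, a_{32} = 5, a_{33} = 37, a_{34} = 0, a_{35} = 37, a_{36} = 37, a_{37} = 32, a_{38} = 27, a_{39} = 17, a_{40} = 2, a_{41} = 19, a_{42} = 21, a_{43} = 40, a_{44} = 19, a_{45} = 17, a_{46} = 36, a_{47} = 11, a_{48} = 5, a_{49} = 16, a_{50} = 21.
The sequence repeats with period 48.
The value 0 first appears (with i ≥ 3) at a_{10}.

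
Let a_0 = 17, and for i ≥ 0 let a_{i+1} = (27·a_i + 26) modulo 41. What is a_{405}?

5

a_0 = 17, a_1 = 34, a_2 = 1, a_3 = 12, a_4 = 22, a_5 = 5, a_6 = 38, a_7 = 27, a_8 = 17.
Since a_8 = a_0 = 17, the sequence is periodic with period 8.
(405 - 0) mod 8 = 5, so a_{405} = a_5 = 5.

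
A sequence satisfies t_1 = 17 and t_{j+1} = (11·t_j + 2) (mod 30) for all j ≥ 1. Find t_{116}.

We have t_1 = 17; t_2 = 9; t_3 = 11; t_4 = 3; t_5 = 5; t_6 = 27; t_7 = 29; t_8 = 21; t_9 = 23; t_{10} = 15; t_{11} = 17.
The sequence repeats with period 10.
So t_{116} = t_{1 + ((116-1) mod 10)} = t_6 = 27.

27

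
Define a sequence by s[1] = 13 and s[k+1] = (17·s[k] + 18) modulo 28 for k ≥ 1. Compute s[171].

s[1] = 13; s[2] = 15; s[3] = 21; s[4] = 11; s[5] = 9; s[6] = 3; s[7] = 13.
Since s[7] = s[1] = 13, the sequence is periodic with period 6.
So s[171] = s[1 + ((171-1) mod 6)] = s[3] = 21.

21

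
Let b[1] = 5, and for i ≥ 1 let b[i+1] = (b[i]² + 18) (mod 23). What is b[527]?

We have b[1] = 5, b[2] = 20, b[3] = 4, b[4] = 11, b[5] = 1, b[6] = 19, b[7] = 11.
Since b[7] = b[4] = 11, the sequence is eventually periodic: after a pre-period of length 3 it cycles with period 3.
For i ≥ 4, b[i] depends only on (i - 4) mod 3. (527 - 4) mod 3 = 1, so b[527] = b[5] = 1.

1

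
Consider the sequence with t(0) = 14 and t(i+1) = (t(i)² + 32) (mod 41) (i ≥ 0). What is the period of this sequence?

7

We have t(0) = 14,  t(1) = 23,  t(2) = 28,  t(3) = 37,  t(4) = 7,  t(5) = 40,  t(6) = 33,  t(7) = 14.
The sequence repeats with period 7.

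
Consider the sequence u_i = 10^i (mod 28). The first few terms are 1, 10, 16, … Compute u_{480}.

8

u_0 = 1,  u_1 = 10,  u_2 = 16,  u_3 = 20,  u_4 = 4,  u_5 = 12,  u_6 = 8,  u_7 = 24,  u_8 = 16.
Since u_8 = u_2 = 16, the sequence is eventually periodic: after a pre-period of length 2 it cycles with period 6.
For i ≥ 2, u_i depends only on (i - 2) mod 6. (480 - 2) mod 6 = 4, so u_{480} = u_6 = 8.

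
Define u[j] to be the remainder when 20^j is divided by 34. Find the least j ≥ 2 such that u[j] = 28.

7

u[1] = 20; u[2] = 26; u[3] = 10; u[4] = 30; u[5] = 22; u[6] = 32; u[7] = 28; u[8] = 16; u[9] = 14; u[10] = 8; u[11] = 24; u[12] = 4; u[13] = 12; u[14] = 2; u[15] = 6; u[16] = 18; u[17] = 20.
The sequence repeats with period 16.
The value 28 first appears (with j ≥ 2) at u[7].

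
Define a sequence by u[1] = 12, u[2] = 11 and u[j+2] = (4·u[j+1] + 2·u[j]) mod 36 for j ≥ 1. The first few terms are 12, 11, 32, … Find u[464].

20

u[1] = 12,  u[2] = 11,  u[3] = 32,  u[4] = 6,  u[5] = 16,  u[6] = 4,  u[7] = 12,  u[8] = 20,  u[9] = 32,  u[10] = 24,  u[11] = 16,  u[12] = 4.
Since (u[11], u[12]) = (u[5], u[6]) = (16, 4) (two consecutive terms determine the rest), the sequence is eventually periodic: after a pre-period of length 4 it cycles with period 6.
For j ≥ 5, u[j] depends only on (j - 5) mod 6. (464 - 5) mod 6 = 3, so u[464] = u[8] = 20.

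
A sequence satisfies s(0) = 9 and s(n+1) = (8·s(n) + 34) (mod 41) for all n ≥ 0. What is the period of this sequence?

20

Computing terms: s(0) = 9; s(1) = 24; s(2) = 21; s(3) = 38; s(4) = 10; s(5) = 32; s(6) = 3; s(7) = 17; s(8) = 6; s(9) = 0; s(10) = 34; s(11) = 19; s(12) = 22; s(13) = 5; s(14) = 33; s(15) = 11; s(16) = 40; s(17) = 26; s(18) = 37; s(19) = 2; s(20) = 9.
Since s(20) = s(0) = 9, the sequence is periodic with period 20.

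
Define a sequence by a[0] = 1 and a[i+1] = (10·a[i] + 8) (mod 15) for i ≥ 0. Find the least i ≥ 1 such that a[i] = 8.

2

We have a[0] = 1,  a[1] = 3,  a[2] = 8,  a[3] = 13,  a[4] = 3.
Since a[4] = a[1] = 3, the sequence is eventually periodic: after a pre-period of length 1 it cycles with period 3.
The value 8 first appears (with i ≥ 1) at a[2].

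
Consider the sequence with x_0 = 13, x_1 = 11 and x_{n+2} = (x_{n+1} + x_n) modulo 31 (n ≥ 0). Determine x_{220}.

24

Listing terms: x_0 = 13,  x_1 = 11,  x_2 = 24,  x_3 = 4,  x_4 = 28,  x_5 = 1,  x_6 = 29,  x_7 = 30,  x_8 = 28,  x_9 = 27,  x_{10} = 24,  x_{11} = 20,  x_{12} = 13,  x_{13} = 2,  x_{14} = 15,  x_{15} = 17,  x_{16} = 1,  x_{17} = 18,  x_{18} = 19,  x_{19} = 6,  x_{20} = 25,  x_{21} = 0,  x_{22} = 25,  x_{23} = 25,  x_{24} = 19,  x_{25} = 13,  x_{26} = 1,  x_{27} = 14,  x_{28} = 15,  x_{29} = 29,  x_{30} = 13,  x_{31} = 11.
The sequence repeats with period 30.
So x_{220} = x_{0 + ((220-0) mod 30)} = x_{10} = 24.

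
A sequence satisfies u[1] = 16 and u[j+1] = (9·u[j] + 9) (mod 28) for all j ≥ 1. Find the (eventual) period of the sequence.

12

Listing terms: u[1] = 16,  u[2] = 13,  u[3] = 14,  u[4] = 23,  u[5] = 20,  u[6] = 21,  u[7] = 2,  u[8] = 27,  u[9] = 0,  u[10] = 9,  u[11] = 6,  u[12] = 7,  u[13] = 16.
The sequence repeats with period 12.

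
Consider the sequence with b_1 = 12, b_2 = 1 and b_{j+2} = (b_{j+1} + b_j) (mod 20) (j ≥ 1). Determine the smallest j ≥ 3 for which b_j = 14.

4

b_1 = 12; b_2 = 1; b_3 = 13; b_4 = 14; b_5 = 7; b_6 = 1; b_7 = 8; b_8 = 9; b_9 = 17; b_{10} = 6; b_{11} = 3; b_{12} = 9; b_{13} = 12; b_{14} = 1.
Since (b_{13}, b_{14}) = (b_1, b_2) = (12, 1) (two consecutive terms determine the rest), the sequence is periodic with period 12.
The value 14 first appears (with j ≥ 3) at b_4.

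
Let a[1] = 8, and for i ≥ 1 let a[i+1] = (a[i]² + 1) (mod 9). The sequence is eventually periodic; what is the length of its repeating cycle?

3

Computing terms: a[1] = 8,  a[2] = 2,  a[3] = 5,  a[4] = 8.
The sequence repeats with period 3.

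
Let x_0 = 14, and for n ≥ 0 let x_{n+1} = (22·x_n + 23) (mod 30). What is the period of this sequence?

12

We have x_0 = 14,  x_1 = 1,  x_2 = 15,  x_3 = 23,  x_4 = 19,  x_5 = 21,  x_6 = 5,  x_7 = 13,  x_8 = 9,  x_9 = 11,  x_{10} = 25,  x_{11} = 3,  x_{12} = 29,  x_{13} = 1.
Since x_{13} = x_1 = 1, the sequence is eventually periodic: after a pre-period of length 1 it cycles with period 12.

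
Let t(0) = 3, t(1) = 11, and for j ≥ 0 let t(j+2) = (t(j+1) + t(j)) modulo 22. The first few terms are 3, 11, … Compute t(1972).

t(0) = 3,  t(1) = 11,  t(2) = 14,  t(3) = 3,  t(4) = 17,  t(5) = 20,  t(6) = 15,  t(7) = 13,  t(8) = 6,  t(9) = 19,  t(10) = 3,  t(11) = 0,  t(12) = 3,  t(13) = 3,  t(14) = 6,  t(15) = 9,  t(16) = 15,  t(17) = 2,  t(18) = 17,  t(19) = 19,  t(20) = 14,  t(21) = 11,  t(22) = 3,  t(23) = 14,  t(24) = 17,  t(25) = 9,  t(26) = 4,  t(27) = 13,  t(28) = 17,  t(29) = 8,  t(30) = 3,  t(31) = 11.
Since (t(30), t(31)) = (t(0), t(1)) = (3, 11) (two consecutive terms determine the rest), the sequence is periodic with period 30.
So t(1972) = t(0 + ((1972-0) mod 30)) = t(22) = 3.

3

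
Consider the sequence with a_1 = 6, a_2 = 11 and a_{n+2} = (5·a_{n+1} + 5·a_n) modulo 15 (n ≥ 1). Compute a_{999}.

10

We have a_1 = 6; a_2 = 11; a_3 = 10; a_4 = 0; a_5 = 5; a_6 = 10; a_7 = 0.
Since (a_6, a_7) = (a_3, a_4) = (10, 0) (two consecutive terms determine the rest), the sequence is eventually periodic: after a pre-period of length 2 it cycles with period 3.
For n ≥ 3, a_n depends only on (n - 3) mod 3. (999 - 3) mod 3 = 0, so a_{999} = a_3 = 10.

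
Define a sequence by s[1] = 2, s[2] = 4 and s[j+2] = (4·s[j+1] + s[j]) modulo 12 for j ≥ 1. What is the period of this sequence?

s[1] = 2, s[2] = 4, s[3] = 6, s[4] = 4, s[5] = 10, s[6] = 8, s[7] = 6, s[8] = 8, s[9] = 2, s[10] = 4.
The sequence repeats with period 8.

8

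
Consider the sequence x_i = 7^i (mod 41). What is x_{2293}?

Computing terms: x_0 = 1, x_1 = 7, x_2 = 8, x_3 = 15, x_4 = 23, x_5 = 38, x_6 = 20, x_7 = 17, x_8 = 37, x_9 = 13, x_{10} = 9, x_{11} = 22, x_{12} = 31, x_{13} = 12, x_{14} = 2, x_{15} = 14, x_{16} = 16, x_{17} = 30, x_{18} = 5, x_{19} = 35, x_{20} = 40, x_{21} = 34, x_{22} = 33, x_{23} = 26, x_{24} = 18, x_{25} = 3, x_{26} = 21, x_{27} = 24, x_{28} = 4, x_{29} = 28, x_{30} = 32, x_{31} = 19, x_{32} = 10, x_{33} = 29, x_{34} = 39, x_{35} = 27, x_{36} = 25, x_{37} = 11, x_{38} = 36, x_{39} = 6, x_{40} = 1.
Since x_{40} = x_0 = 1, the sequence is periodic with period 40.
So x_{2293} = x_{0 + ((2293-0) mod 40)} = x_{13} = 12.

12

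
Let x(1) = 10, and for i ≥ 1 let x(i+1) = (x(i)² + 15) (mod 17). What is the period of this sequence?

3

x(1) = 10, x(2) = 13, x(3) = 14, x(4) = 7, x(5) = 13.
Since x(5) = x(2) = 13, the sequence is eventually periodic: after a pre-period of length 1 it cycles with period 3.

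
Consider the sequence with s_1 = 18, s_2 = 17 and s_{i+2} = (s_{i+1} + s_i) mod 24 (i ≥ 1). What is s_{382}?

4

Computing terms: s_1 = 18, s_2 = 17, s_3 = 11, s_4 = 4, s_5 = 15, s_6 = 19, s_7 = 10, s_8 = 5, s_9 = 15, s_{10} = 20, s_{11} = 11, s_{12} = 7, s_{13} = 18, s_{14} = 1, s_{15} = 19, s_{16} = 20, s_{17} = 15, s_{18} = 11, s_{19} = 2, s_{20} = 13, s_{21} = 15, s_{22} = 4, s_{23} = 19, s_{24} = 23, s_{25} = 18, s_{26} = 17.
The sequence repeats with period 24.
(382 - 1) mod 24 = 21, so s_{382} = s_{22} = 4.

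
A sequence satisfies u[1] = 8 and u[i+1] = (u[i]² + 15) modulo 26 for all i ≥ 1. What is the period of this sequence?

We have u[1] = 8; u[2] = 1; u[3] = 16; u[4] = 11; u[5] = 6; u[6] = 25; u[7] = 16.
Since u[7] = u[3] = 16, the sequence is eventually periodic: after a pre-period of length 2 it cycles with period 4.

4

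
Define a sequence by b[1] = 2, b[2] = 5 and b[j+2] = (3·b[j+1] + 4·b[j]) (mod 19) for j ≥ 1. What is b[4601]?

We have b[1] = 2,  b[2] = 5,  b[3] = 4,  b[4] = 13,  b[5] = 17,  b[6] = 8,  b[7] = 16,  b[8] = 4,  b[9] = 0,  b[10] = 16,  b[11] = 10,  b[12] = 18,  b[13] = 18,  b[14] = 12,  b[15] = 13,  b[16] = 11,  b[17] = 9,  b[18] = 14,  b[19] = 2,  b[20] = 5.
Since (b[19], b[20]) = (b[1], b[2]) = (2, 5) (two consecutive terms determine the rest), the sequence is periodic with period 18.
So b[4601] = b[1 + ((4601-1) mod 18)] = b[11] = 10.

10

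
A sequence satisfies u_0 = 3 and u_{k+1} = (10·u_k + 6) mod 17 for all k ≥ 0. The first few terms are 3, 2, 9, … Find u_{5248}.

Computing terms: u_0 = 3; u_1 = 2; u_2 = 9; u_3 = 11; u_4 = 14; u_5 = 10; u_6 = 4; u_7 = 12; u_8 = 7; u_9 = 8; u_{10} = 1; u_{11} = 16; u_{12} = 13; u_{13} = 0; u_{14} = 6; u_{15} = 15; u_{16} = 3.
The sequence repeats with period 16.
(5248 - 0) mod 16 = 0, so u_{5248} = u_0 = 3.

3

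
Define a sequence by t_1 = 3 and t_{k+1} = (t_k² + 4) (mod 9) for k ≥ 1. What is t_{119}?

We have t_1 = 3, t_2 = 4, t_3 = 2, t_4 = 8, t_5 = 5, t_6 = 2.
Since t_6 = t_3 = 2, the sequence is eventually periodic: after a pre-period of length 2 it cycles with period 3.
For k ≥ 3, t_k depends only on (k - 3) mod 3. (119 - 3) mod 3 = 2, so t_{119} = t_5 = 5.

5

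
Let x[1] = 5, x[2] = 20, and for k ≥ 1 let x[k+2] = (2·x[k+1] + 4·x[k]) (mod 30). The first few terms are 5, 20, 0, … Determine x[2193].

Listing terms: x[1] = 5, x[2] = 20, x[3] = 0, x[4] = 20, x[5] = 10, x[6] = 10, x[7] = 0, x[8] = 10, x[9] = 20, x[10] = 20, x[11] = 0.
Since (x[10], x[11]) = (x[2], x[3]) = (20, 0) (two consecutive terms determine the rest), the sequence is eventually periodic: after a pre-period of length 1 it cycles with period 8.
For k ≥ 2, x[k] depends only on (k - 2) mod 8. (2193 - 2) mod 8 = 7, so x[2193] = x[9] = 20.

20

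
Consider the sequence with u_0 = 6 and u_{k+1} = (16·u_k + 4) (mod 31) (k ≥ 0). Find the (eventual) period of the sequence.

5

We have u_0 = 6; u_1 = 7; u_2 = 23; u_3 = 0; u_4 = 4; u_5 = 6.
Since u_5 = u_0 = 6, the sequence is periodic with period 5.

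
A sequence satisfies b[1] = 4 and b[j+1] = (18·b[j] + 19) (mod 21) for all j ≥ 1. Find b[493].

4

b[1] = 4; b[2] = 7; b[3] = 19; b[4] = 4.
Since b[4] = b[1] = 4, the sequence is periodic with period 3.
So b[493] = b[1 + ((493-1) mod 3)] = b[1] = 4.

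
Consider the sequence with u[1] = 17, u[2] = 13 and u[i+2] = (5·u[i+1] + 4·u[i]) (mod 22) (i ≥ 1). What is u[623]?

21

Listing terms: u[1] = 17; u[2] = 13; u[3] = 1; u[4] = 13; u[5] = 3; u[6] = 1; u[7] = 17; u[8] = 1; u[9] = 7; u[10] = 17; u[11] = 3; u[12] = 17; u[13] = 9; u[14] = 3; u[15] = 7; u[16] = 3; u[17] = 21; u[18] = 7; u[19] = 9; u[20] = 7; u[21] = 5; u[22] = 9; u[23] = 21; u[24] = 9; u[25] = 19; u[26] = 21; u[27] = 5; u[28] = 21; u[29] = 15; u[30] = 5; u[31] = 19; u[32] = 5; u[33] = 13; u[34] = 19; u[35] = 15; u[36] = 19; u[37] = 1; u[38] = 15; u[39] = 13; u[40] = 15; u[41] = 17; u[42] = 13.
Since (u[41], u[42]) = (u[1], u[2]) = (17, 13) (two consecutive terms determine the rest), the sequence is periodic with period 40.
(623 - 1) mod 40 = 22, so u[623] = u[23] = 21.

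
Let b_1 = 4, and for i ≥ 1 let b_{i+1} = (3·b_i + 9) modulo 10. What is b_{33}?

Computing terms: b_1 = 4,  b_2 = 1,  b_3 = 2,  b_4 = 5,  b_5 = 4.
The sequence repeats with period 4.
(33 - 1) mod 4 = 0, so b_{33} = b_1 = 4.

4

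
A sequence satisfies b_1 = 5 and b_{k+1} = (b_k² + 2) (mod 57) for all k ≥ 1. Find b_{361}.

2

Listing terms: b_1 = 5; b_2 = 27; b_3 = 47; b_4 = 45; b_5 = 32; b_6 = 0; b_7 = 2; b_8 = 6; b_9 = 38; b_{10} = 21; b_{11} = 44; b_{12} = 0.
Since b_{12} = b_6 = 0, the sequence is eventually periodic: after a pre-period of length 5 it cycles with period 6.
For k ≥ 6, b_k depends only on (k - 6) mod 6. (361 - 6) mod 6 = 1, so b_{361} = b_7 = 2.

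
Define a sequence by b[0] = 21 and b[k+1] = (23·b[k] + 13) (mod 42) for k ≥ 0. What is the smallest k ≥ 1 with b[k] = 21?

6

Computing terms: b[0] = 21; b[1] = 34; b[2] = 39; b[3] = 28; b[4] = 27; b[5] = 4; b[6] = 21.
Since b[6] = b[0] = 21, the sequence is periodic with period 6.
The value 21 next appears (with k ≥ 1) at b[6].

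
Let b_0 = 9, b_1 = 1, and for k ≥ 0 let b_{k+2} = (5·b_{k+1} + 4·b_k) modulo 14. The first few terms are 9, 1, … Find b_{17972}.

Computing terms: b_0 = 9, b_1 = 1, b_2 = 13, b_3 = 13, b_4 = 5, b_5 = 7, b_6 = 13, b_7 = 9, b_8 = 13, b_9 = 3, b_{10} = 11, b_{11} = 11, b_{12} = 1, b_{13} = 7, b_{14} = 11, b_{15} = 13, b_{16} = 11, b_{17} = 9, b_{18} = 5, b_{19} = 5, b_{20} = 3, b_{21} = 7, b_{22} = 5, b_{23} = 11, b_{24} = 5, b_{25} = 13, b_{26} = 1, b_{27} = 1, b_{28} = 9, b_{29} = 7, b_{30} = 1, b_{31} = 5, b_{32} = 1, b_{33} = 11, b_{34} = 3, b_{35} = 3, b_{36} = 13, b_{37} = 7, b_{38} = 3, b_{39} = 1, b_{40} = 3, b_{41} = 5, b_{42} = 9, b_{43} = 9, b_{44} = 11, b_{45} = 7, b_{46} = 9, b_{47} = 3, b_{48} = 9, b_{49} = 1.
Since (b_{48}, b_{49}) = (b_0, b_1) = (9, 1) (two consecutive terms determine the rest), the sequence is periodic with period 48.
(17972 - 0) mod 48 = 20, so b_{17972} = b_{20} = 3.

3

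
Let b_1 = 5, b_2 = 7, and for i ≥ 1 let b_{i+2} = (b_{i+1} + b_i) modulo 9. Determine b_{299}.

We have b_1 = 5; b_2 = 7; b_3 = 3; b_4 = 1; b_5 = 4; b_6 = 5; b_7 = 0; b_8 = 5; b_9 = 5; b_{10} = 1; b_{11} = 6; b_{12} = 7; b_{13} = 4; b_{14} = 2; b_{15} = 6; b_{16} = 8; b_{17} = 5; b_{18} = 4; b_{19} = 0; b_{20} = 4; b_{21} = 4; b_{22} = 8; b_{23} = 3; b_{24} = 2; b_{25} = 5; b_{26} = 7.
Since (b_{25}, b_{26}) = (b_1, b_2) = (5, 7) (two consecutive terms determine the rest), the sequence is periodic with period 24.
So b_{299} = b_{1 + ((299-1) mod 24)} = b_{11} = 6.

6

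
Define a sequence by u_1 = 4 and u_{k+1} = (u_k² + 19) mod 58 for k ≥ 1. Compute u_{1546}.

53

Listing terms: u_1 = 4,  u_2 = 35,  u_3 = 26,  u_4 = 57,  u_5 = 20,  u_6 = 13,  u_7 = 14,  u_8 = 41,  u_9 = 18,  u_{10} = 53,  u_{11} = 44,  u_{12} = 41.
Since u_{12} = u_8 = 41, the sequence is eventually periodic: after a pre-period of length 7 it cycles with period 4.
For k ≥ 8, u_k depends only on (k - 8) mod 4. (1546 - 8) mod 4 = 2, so u_{1546} = u_{10} = 53.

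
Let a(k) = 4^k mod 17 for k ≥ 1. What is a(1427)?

13

We have a(1) = 4; a(2) = 16; a(3) = 13; a(4) = 1; a(5) = 4.
Since a(5) = a(1) = 4, the sequence is periodic with period 4.
So a(1427) = a(1 + ((1427-1) mod 4)) = a(3) = 13.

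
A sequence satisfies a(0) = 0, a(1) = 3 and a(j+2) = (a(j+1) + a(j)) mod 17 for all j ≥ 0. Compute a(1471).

We have a(0) = 0, a(1) = 3, a(2) = 3, a(3) = 6, a(4) = 9, a(5) = 15, a(6) = 7, a(7) = 5, a(8) = 12, a(9) = 0, a(10) = 12, a(11) = 12, a(12) = 7, a(13) = 2, a(14) = 9, a(15) = 11, a(16) = 3, a(17) = 14, a(18) = 0, a(19) = 14, a(20) = 14, a(21) = 11, a(22) = 8, a(23) = 2, a(24) = 10, a(25) = 12, a(26) = 5, a(27) = 0, a(28) = 5, a(29) = 5, a(30) = 10, a(31) = 15, a(32) = 8, a(33) = 6, a(34) = 14, a(35) = 3, a(36) = 0, a(37) = 3.
Since (a(36), a(37)) = (a(0), a(1)) = (0, 3) (two consecutive terms determine the rest), the sequence is periodic with period 36.
So a(1471) = a(0 + ((1471-0) mod 36)) = a(31) = 15.

15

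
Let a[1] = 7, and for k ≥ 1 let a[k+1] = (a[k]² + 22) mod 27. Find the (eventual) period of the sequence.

We have a[1] = 7, a[2] = 17, a[3] = 14, a[4] = 2, a[5] = 26, a[6] = 23, a[7] = 11, a[8] = 8, a[9] = 5, a[10] = 20, a[11] = 17.
Since a[11] = a[2] = 17, the sequence is eventually periodic: after a pre-period of length 1 it cycles with period 9.

9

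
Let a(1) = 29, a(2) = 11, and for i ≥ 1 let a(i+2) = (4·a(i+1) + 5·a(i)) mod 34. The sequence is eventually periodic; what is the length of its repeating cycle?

16

a(1) = 29; a(2) = 11; a(3) = 19; a(4) = 29; a(5) = 7; a(6) = 3; a(7) = 13; a(8) = 33; a(9) = 27; a(10) = 1; a(11) = 3; a(12) = 17; a(13) = 15; a(14) = 9; a(15) = 9; a(16) = 13; a(17) = 29; a(18) = 11.
Since (a(17), a(18)) = (a(1), a(2)) = (29, 11) (two consecutive terms determine the rest), the sequence is periodic with period 16.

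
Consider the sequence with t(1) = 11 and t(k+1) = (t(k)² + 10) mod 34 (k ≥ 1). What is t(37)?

We have t(1) = 11; t(2) = 29; t(3) = 1; t(4) = 11.
The sequence repeats with period 3.
So t(37) = t(1 + ((37-1) mod 3)) = t(1) = 11.

11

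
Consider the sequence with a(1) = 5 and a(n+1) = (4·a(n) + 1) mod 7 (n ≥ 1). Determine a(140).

a(1) = 5, a(2) = 0, a(3) = 1, a(4) = 5.
The sequence repeats with period 3.
So a(140) = a(1 + ((140-1) mod 3)) = a(2) = 0.

0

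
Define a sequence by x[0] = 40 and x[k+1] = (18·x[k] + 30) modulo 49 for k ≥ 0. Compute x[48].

x[0] = 40,  x[1] = 15,  x[2] = 6,  x[3] = 40.
Since x[3] = x[0] = 40, the sequence is periodic with period 3.
(48 - 0) mod 3 = 0, so x[48] = x[0] = 40.

40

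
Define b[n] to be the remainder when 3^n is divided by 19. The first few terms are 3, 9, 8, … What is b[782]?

6

Computing terms: b[1] = 3, b[2] = 9, b[3] = 8, b[4] = 5, b[5] = 15, b[6] = 7, b[7] = 2, b[8] = 6, b[9] = 18, b[10] = 16, b[11] = 10, b[12] = 11, b[13] = 14, b[14] = 4, b[15] = 12, b[16] = 17, b[17] = 13, b[18] = 1, b[19] = 3.
Since b[19] = b[1] = 3, the sequence is periodic with period 18.
So b[782] = b[1 + ((782-1) mod 18)] = b[8] = 6.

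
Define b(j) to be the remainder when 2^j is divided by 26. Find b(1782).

12

Computing terms: b(1) = 2,  b(2) = 4,  b(3) = 8,  b(4) = 16,  b(5) = 6,  b(6) = 12,  b(7) = 24,  b(8) = 22,  b(9) = 18,  b(10) = 10,  b(11) = 20,  b(12) = 14,  b(13) = 2.
The sequence repeats with period 12.
So b(1782) = b(1 + ((1782-1) mod 12)) = b(6) = 12.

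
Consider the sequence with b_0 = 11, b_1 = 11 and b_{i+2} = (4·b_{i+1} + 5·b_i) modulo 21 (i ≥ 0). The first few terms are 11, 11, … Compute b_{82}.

Listing terms: b_0 = 11; b_1 = 11; b_2 = 15; b_3 = 10; b_4 = 10; b_5 = 6; b_6 = 11; b_7 = 11.
Since (b_6, b_7) = (b_0, b_1) = (11, 11) (two consecutive terms determine the rest), the sequence is periodic with period 6.
(82 - 0) mod 6 = 4, so b_{82} = b_4 = 10.

10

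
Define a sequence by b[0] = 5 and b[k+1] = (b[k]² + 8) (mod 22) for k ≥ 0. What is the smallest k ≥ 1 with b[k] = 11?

1

We have b[0] = 5; b[1] = 11; b[2] = 19; b[3] = 17; b[4] = 11.
Since b[4] = b[1] = 11, the sequence is eventually periodic: after a pre-period of length 1 it cycles with period 3.
The value 11 first appears (with k ≥ 1) at b[1].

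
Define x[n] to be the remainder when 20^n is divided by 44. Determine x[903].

x[0] = 1, x[1] = 20, x[2] = 4, x[3] = 36, x[4] = 16, x[5] = 12, x[6] = 20.
Since x[6] = x[1] = 20, the sequence is eventually periodic: after a pre-period of length 1 it cycles with period 5.
For n ≥ 1, x[n] depends only on (n - 1) mod 5. (903 - 1) mod 5 = 2, so x[903] = x[3] = 36.

36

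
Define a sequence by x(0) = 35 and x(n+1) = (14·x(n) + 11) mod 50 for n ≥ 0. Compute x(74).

15

Listing terms: x(0) = 35,  x(1) = 1,  x(2) = 25,  x(3) = 11,  x(4) = 15,  x(5) = 21,  x(6) = 5,  x(7) = 31,  x(8) = 45,  x(9) = 41,  x(10) = 35.
Since x(10) = x(0) = 35, the sequence is periodic with period 10.
(74 - 0) mod 10 = 4, so x(74) = x(4) = 15.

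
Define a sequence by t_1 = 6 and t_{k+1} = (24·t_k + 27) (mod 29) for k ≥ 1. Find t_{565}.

14

Listing terms: t_1 = 6,  t_2 = 26,  t_3 = 13,  t_4 = 20,  t_5 = 14,  t_6 = 15,  t_7 = 10,  t_8 = 6.
Since t_8 = t_1 = 6, the sequence is periodic with period 7.
So t_{565} = t_{1 + ((565-1) mod 7)} = t_5 = 14.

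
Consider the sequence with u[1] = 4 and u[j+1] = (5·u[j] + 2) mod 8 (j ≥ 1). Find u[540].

We have u[1] = 4; u[2] = 6; u[3] = 0; u[4] = 2; u[5] = 4.
Since u[5] = u[1] = 4, the sequence is periodic with period 4.
So u[540] = u[1 + ((540-1) mod 4)] = u[4] = 2.

2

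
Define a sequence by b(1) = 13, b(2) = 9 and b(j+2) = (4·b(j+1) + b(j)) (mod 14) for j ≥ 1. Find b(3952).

13

b(1) = 13,  b(2) = 9,  b(3) = 7,  b(4) = 9,  b(5) = 1,  b(6) = 13,  b(7) = 11,  b(8) = 1,  b(9) = 1,  b(10) = 5,  b(11) = 7,  b(12) = 5,  b(13) = 13,  b(14) = 1,  b(15) = 3,  b(16) = 13,  b(17) = 13,  b(18) = 9.
The sequence repeats with period 16.
(3952 - 1) mod 16 = 15, so b(3952) = b(16) = 13.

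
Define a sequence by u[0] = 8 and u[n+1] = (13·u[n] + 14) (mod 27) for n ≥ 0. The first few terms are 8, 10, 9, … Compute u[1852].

13

We have u[0] = 8, u[1] = 10, u[2] = 9, u[3] = 23, u[4] = 16, u[5] = 6, u[6] = 11, u[7] = 22, u[8] = 3, u[9] = 26, u[10] = 1, u[11] = 0, u[12] = 14, u[13] = 7, u[14] = 24, u[15] = 2, u[16] = 13, u[17] = 21, u[18] = 17, u[19] = 19, u[20] = 18, u[21] = 5, u[22] = 25, u[23] = 15, u[24] = 20, u[25] = 4, u[26] = 12, u[27] = 8.
Since u[27] = u[0] = 8, the sequence is periodic with period 27.
So u[1852] = u[0 + ((1852-0) mod 27)] = u[16] = 13.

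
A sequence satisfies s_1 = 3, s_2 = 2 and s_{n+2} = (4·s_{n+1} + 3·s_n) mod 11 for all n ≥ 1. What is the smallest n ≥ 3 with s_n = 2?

11

Computing terms: s_1 = 3,  s_2 = 2,  s_3 = 6,  s_4 = 8,  s_5 = 6,  s_6 = 4,  s_7 = 1,  s_8 = 5,  s_9 = 1,  s_{10} = 8,  s_{11} = 2,  s_{12} = 10,  s_{13} = 2,  s_{14} = 5,  s_{15} = 4,  s_{16} = 9,  s_{17} = 4,  s_{18} = 10,  s_{19} = 8,  s_{20} = 7,  s_{21} = 8,  s_{22} = 9,  s_{23} = 5,  s_{24} = 3,  s_{25} = 5,  s_{26} = 7,  s_{27} = 10,  s_{28} = 6,  s_{29} = 10,  s_{30} = 3,  s_{31} = 9,  s_{32} = 1,  s_{33} = 9,  s_{34} = 6,  s_{35} = 7,  s_{36} = 2,  s_{37} = 7,  s_{38} = 1,  s_{39} = 3,  s_{40} = 4,  s_{41} = 3,  s_{42} = 2.
The sequence repeats with period 40.
The value 2 first appears (with n ≥ 3) at s_{11}.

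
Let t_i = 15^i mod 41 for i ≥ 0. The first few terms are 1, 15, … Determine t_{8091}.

t_0 = 1; t_1 = 15; t_2 = 20; t_3 = 13; t_4 = 31; t_5 = 14; t_6 = 5; t_7 = 34; t_8 = 18; t_9 = 24; t_{10} = 32; t_{11} = 29; t_{12} = 25; t_{13} = 6; t_{14} = 8; t_{15} = 38; t_{16} = 37; t_{17} = 22; t_{18} = 2; t_{19} = 30; t_{20} = 40; t_{21} = 26; t_{22} = 21; t_{23} = 28; t_{24} = 10; t_{25} = 27; t_{26} = 36; t_{27} = 7; t_{28} = 23; t_{29} = 17; t_{30} = 9; t_{31} = 12; t_{32} = 16; t_{33} = 35; t_{34} = 33; t_{35} = 3; t_{36} = 4; t_{37} = 19; t_{38} = 39; t_{39} = 11; t_{40} = 1.
Since t_{40} = t_0 = 1, the sequence is periodic with period 40.
So t_{8091} = t_{0 + ((8091-0) mod 40)} = t_{11} = 29.

29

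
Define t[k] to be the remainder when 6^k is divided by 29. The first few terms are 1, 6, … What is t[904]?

23

t[0] = 1,  t[1] = 6,  t[2] = 7,  t[3] = 13,  t[4] = 20,  t[5] = 4,  t[6] = 24,  t[7] = 28,  t[8] = 23,  t[9] = 22,  t[10] = 16,  t[11] = 9,  t[12] = 25,  t[13] = 5,  t[14] = 1.
Since t[14] = t[0] = 1, the sequence is periodic with period 14.
(904 - 0) mod 14 = 8, so t[904] = t[8] = 23.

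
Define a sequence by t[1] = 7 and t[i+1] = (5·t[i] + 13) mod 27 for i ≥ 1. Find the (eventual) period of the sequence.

18

Listing terms: t[1] = 7, t[2] = 21, t[3] = 10, t[4] = 9, t[5] = 4, t[6] = 6, t[7] = 16, t[8] = 12, t[9] = 19, t[10] = 0, t[11] = 13, t[12] = 24, t[13] = 25, t[14] = 3, t[15] = 1, t[16] = 18, t[17] = 22, t[18] = 15, t[19] = 7.
The sequence repeats with period 18.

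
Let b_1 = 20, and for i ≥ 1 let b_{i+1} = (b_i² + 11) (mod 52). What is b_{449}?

Computing terms: b_1 = 20,  b_2 = 47,  b_3 = 36,  b_4 = 7,  b_5 = 8,  b_6 = 23,  b_7 = 20.
The sequence repeats with period 6.
(449 - 1) mod 6 = 4, so b_{449} = b_5 = 8.

8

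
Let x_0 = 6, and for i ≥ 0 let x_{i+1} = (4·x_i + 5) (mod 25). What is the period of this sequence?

10

Computing terms: x_0 = 6; x_1 = 4; x_2 = 21; x_3 = 14; x_4 = 11; x_5 = 24; x_6 = 1; x_7 = 9; x_8 = 16; x_9 = 19; x_{10} = 6.
Since x_{10} = x_0 = 6, the sequence is periodic with period 10.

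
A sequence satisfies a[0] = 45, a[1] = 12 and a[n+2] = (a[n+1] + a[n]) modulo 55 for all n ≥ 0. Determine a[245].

We have a[0] = 45; a[1] = 12; a[2] = 2; a[3] = 14; a[4] = 16; a[5] = 30; a[6] = 46; a[7] = 21; a[8] = 12; a[9] = 33; a[10] = 45; a[11] = 23; a[12] = 13; a[13] = 36; a[14] = 49; a[15] = 30; a[16] = 24; a[17] = 54; a[18] = 23; a[19] = 22; a[20] = 45; a[21] = 12.
Since (a[20], a[21]) = (a[0], a[1]) = (45, 12) (two consecutive terms determine the rest), the sequence is periodic with period 20.
So a[245] = a[0 + ((245-0) mod 20)] = a[5] = 30.

30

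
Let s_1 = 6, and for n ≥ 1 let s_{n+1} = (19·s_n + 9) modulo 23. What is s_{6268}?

10

Computing terms: s_1 = 6, s_2 = 8, s_3 = 0, s_4 = 9, s_5 = 19, s_6 = 2, s_7 = 1, s_8 = 5, s_9 = 12, s_{10} = 7, s_{11} = 4, s_{12} = 16, s_{13} = 14, s_{14} = 22, s_{15} = 13, s_{16} = 3, s_{17} = 20, s_{18} = 21, s_{19} = 17, s_{20} = 10, s_{21} = 15, s_{22} = 18, s_{23} = 6.
Since s_{23} = s_1 = 6, the sequence is periodic with period 22.
So s_{6268} = s_{1 + ((6268-1) mod 22)} = s_{20} = 10.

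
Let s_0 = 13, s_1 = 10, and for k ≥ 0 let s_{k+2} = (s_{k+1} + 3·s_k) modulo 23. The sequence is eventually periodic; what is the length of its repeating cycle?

22

We have s_0 = 13, s_1 = 10, s_2 = 3, s_3 = 10, s_4 = 19, s_5 = 3, s_6 = 14, s_7 = 0, s_8 = 19, s_9 = 19, s_{10} = 7, s_{11} = 18, s_{12} = 16, s_{13} = 1, s_{14} = 3, s_{15} = 6, s_{16} = 15, s_{17} = 10, s_{18} = 9, s_{19} = 16, s_{20} = 20, s_{21} = 22, s_{22} = 13, s_{23} = 10.
Since (s_{22}, s_{23}) = (s_0, s_1) = (13, 10) (two consecutive terms determine the rest), the sequence is periodic with period 22.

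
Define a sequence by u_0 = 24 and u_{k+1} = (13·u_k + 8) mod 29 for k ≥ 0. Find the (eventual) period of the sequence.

14

u_0 = 24, u_1 = 1, u_2 = 21, u_3 = 20, u_4 = 7, u_5 = 12, u_6 = 19, u_7 = 23, u_8 = 17, u_9 = 26, u_{10} = 27, u_{11} = 11, u_{12} = 6, u_{13} = 28, u_{14} = 24.
The sequence repeats with period 14.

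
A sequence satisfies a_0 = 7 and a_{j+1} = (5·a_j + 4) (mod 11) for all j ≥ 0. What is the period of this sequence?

Listing terms: a_0 = 7; a_1 = 6; a_2 = 1; a_3 = 9; a_4 = 5; a_5 = 7.
The sequence repeats with period 5.

5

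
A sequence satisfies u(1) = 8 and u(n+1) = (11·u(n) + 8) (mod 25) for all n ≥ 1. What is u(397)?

6

Computing terms: u(1) = 8, u(2) = 21, u(3) = 14, u(4) = 12, u(5) = 15, u(6) = 23, u(7) = 11, u(8) = 4, u(9) = 2, u(10) = 5, u(11) = 13, u(12) = 1, u(13) = 19, u(14) = 17, u(15) = 20, u(16) = 3, u(17) = 16, u(18) = 9, u(19) = 7, u(20) = 10, u(21) = 18, u(22) = 6, u(23) = 24, u(24) = 22, u(25) = 0, u(26) = 8.
The sequence repeats with period 25.
So u(397) = u(1 + ((397-1) mod 25)) = u(22) = 6.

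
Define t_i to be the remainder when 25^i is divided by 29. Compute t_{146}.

Computing terms: t_0 = 1, t_1 = 25, t_2 = 16, t_3 = 23, t_4 = 24, t_5 = 20, t_6 = 7, t_7 = 1.
The sequence repeats with period 7.
So t_{146} = t_{0 + ((146-0) mod 7)} = t_6 = 7.

7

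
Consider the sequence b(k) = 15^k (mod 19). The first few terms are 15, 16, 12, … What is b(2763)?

18

We have b(1) = 15; b(2) = 16; b(3) = 12; b(4) = 9; b(5) = 2; b(6) = 11; b(7) = 13; b(8) = 5; b(9) = 18; b(10) = 4; b(11) = 3; b(12) = 7; b(13) = 10; b(14) = 17; b(15) = 8; b(16) = 6; b(17) = 14; b(18) = 1; b(19) = 15.
Since b(19) = b(1) = 15, the sequence is periodic with period 18.
(2763 - 1) mod 18 = 8, so b(2763) = b(9) = 18.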